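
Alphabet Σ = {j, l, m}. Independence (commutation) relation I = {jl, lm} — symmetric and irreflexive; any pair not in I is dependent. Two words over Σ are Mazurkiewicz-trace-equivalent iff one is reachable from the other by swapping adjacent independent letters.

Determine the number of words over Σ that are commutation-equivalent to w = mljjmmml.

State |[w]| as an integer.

28

#0=m has no predecessor
#1=l has no predecessor
#2=j depends on [0:m]
#3=j depends on [2:j]
#4=m depends on [3:j]
#5=m depends on [4:m]
#6=m depends on [5:m]
#7=l depends on [1:l]
sources: [0:m, 1:l]
N(rest) = Σ N(rest − s) over sources s of rest; N(one piece) = 1:
  size 1 → [6]=1  [7]=1
  size 2 → [1,7]=1  [5,6]=1  [6,7]=2
  size 3 → [1,6,7]=3  [4,5,6]=1  [5,6,7]=3
  size 4 → [1,5,6,7]=6  [3,4,5,6]=1  [4,5,6,7]=4
  size 5 → [1,4,5,6,7]=10  [2,3,4,5,6]=1  [3,4,5,6,7]=5
  size 6 → [0,2,3,4,5,6]=1  [1,3,4,5,6,7]=15  [2,3,4,5,6,7]=6
  first=0(m) contributes 21
  first=1(l) contributes 7
|[w]| = 28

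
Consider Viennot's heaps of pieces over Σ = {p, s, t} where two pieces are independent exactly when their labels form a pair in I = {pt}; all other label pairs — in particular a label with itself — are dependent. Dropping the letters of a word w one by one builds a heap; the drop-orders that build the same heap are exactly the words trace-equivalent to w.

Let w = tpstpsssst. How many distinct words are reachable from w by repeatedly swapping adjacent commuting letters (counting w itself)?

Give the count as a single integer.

4

0(t) covers ∅
1(p) covers ∅
2(s) covers 0:t, 1:p
3(t) covers 2:s
4(p) covers 2:s
5(s) covers 3:t, 4:p
6(s) covers 5:s
7(s) covers 6:s
8(s) covers 7:s
9(t) covers 8:s
floor of heap: 0:t, 1:p
completions by unplaced set U, small U first (add the entries for U minus each lowest piece of U):
  |U|=1: {9}:1
  |U|=2: {8,9}:1
  |U|=3: {7,8,9}:1
  |U|=4: {6,7,8,9}:1
  |U|=5: {5,6,7,8,9}:1
  |U|=6: {3,5,6,7,8,9}:1  {4,5,6,7,8,9}:1
  |U|=7: {3,4,5,6,7,8,9}:2
  |U|=8: {2,3,4,5,6,7,8,9}:2
  start at 0(t): 2
  start at 1(p): 2
sum over floor = 4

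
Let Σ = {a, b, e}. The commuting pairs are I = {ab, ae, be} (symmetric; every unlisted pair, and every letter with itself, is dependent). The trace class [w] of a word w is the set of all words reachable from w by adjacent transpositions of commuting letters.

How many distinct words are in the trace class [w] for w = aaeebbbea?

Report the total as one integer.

1680

piece 0:a — minimal
piece 1:a rests on {0:a}
piece 2:e — minimal
piece 3:e rests on {2:e}
piece 4:b — minimal
piece 5:b rests on {4:b}
piece 6:b rests on {5:b}
piece 7:e rests on {3:e}
piece 8:a rests on {1:a}
minimal pieces: {0:a, 2:e, 4:b}
ways to finish when only these pieces remain (= sum over removing one remaining piece with nothing left below it):
  1 left: {6}→1  {7}→1  {8}→1
  2 left: {1,8}→1  {3,7}→1  {5,6}→1  {6,7}→2  {6,8}→2  {7,8}→2
  3 left: {0,1,8}→1  {1,6,8}→3  {1,7,8}→3  {2,3,7}→1  {3,6,7}→3  {3,7,8}→3  {4,5,6}→1  {5,6,7}→3  {5,6,8}→3  {6,7,8}→6
  4 left: {0,1,6,8}→4  {0,1,7,8}→4  {1,3,7,8}→6  {1,5,6,8}→6  {1,6,7,8}→12  {2,3,6,7}→4  {2,3,7,8}→4  {3,5,6,7}→6  {3,6,7,8}→12  {4,5,6,7}→4  {4,5,6,8}→4  {5,6,7,8}→12
  5 left: {0,1,3,7,8}→10  {0,1,5,6,8}→10  {0,1,6,7,8}→20  {1,2,3,7,8}→10  {1,3,6,7,8}→30  {1,4,5,6,8}→10  {1,5,6,7,8}→30  {2,3,5,6,7}→10  {2,3,6,7,8}→20  {3,4,5,6,7}→10  {3,5,6,7,8}→30  {4,5,6,7,8}→20
  6 left: {0,1,2,3,7,8}→20  {0,1,3,6,7,8}→60  {0,1,4,5,6,8}→20  {0,1,5,6,7,8}→60  {1,2,3,6,7,8}→60  {1,3,5,6,7,8}→90  {1,4,5,6,7,8}→60  {2,3,4,5,6,7}→20  {2,3,5,6,7,8}→60  {3,4,5,6,7,8}→60
  7 left: {0,1,2,3,6,7,8}→140  {0,1,3,5,6,7,8}→210  {0,1,4,5,6,7,8}→140  {1,2,3,5,6,7,8}→210  {1,3,4,5,6,7,8}→210  {2,3,4,5,6,7,8}→140
  placing 0:a first → 560 extensions
  placing 2:e first → 560 extensions
  placing 4:b first → 560 extensions
total linear extensions = 1680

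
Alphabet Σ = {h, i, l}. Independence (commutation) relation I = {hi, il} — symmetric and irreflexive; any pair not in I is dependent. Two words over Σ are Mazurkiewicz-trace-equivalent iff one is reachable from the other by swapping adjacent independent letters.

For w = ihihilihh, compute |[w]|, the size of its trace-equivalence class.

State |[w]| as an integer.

126

piece 0:i — minimal
piece 1:h — minimal
piece 2:i rests on {0:i}
piece 3:h rests on {1:h}
piece 4:i rests on {2:i}
piece 5:l rests on {3:h}
piece 6:i rests on {4:i}
piece 7:h rests on {5:l}
piece 8:h rests on {7:h}
minimal pieces: {0:i, 1:h}
ways to finish when only these pieces remain (= sum over removing one remaining piece with nothing left below it):
  1 left: {6}→1  {8}→1
  2 left: {4,6}→1  {6,8}→2  {7,8}→1
  3 left: {2,4,6}→1  {4,6,8}→3  {5,7,8}→1  {6,7,8}→3
  4 left: {0,2,4,6}→1  {2,4,6,8}→4  {3,5,7,8}→1  {4,6,7,8}→6  {5,6,7,8}→4
  5 left: {0,2,4,6,8}→5  {1,3,5,7,8}→1  {2,4,6,7,8}→10  {3,5,6,7,8}→5  {4,5,6,7,8}→10
  6 left: {0,2,4,6,7,8}→15  {1,3,5,6,7,8}→6  {2,4,5,6,7,8}→20  {3,4,5,6,7,8}→15
  7 left: {0,2,4,5,6,7,8}→35  {1,3,4,5,6,7,8}→21  {2,3,4,5,6,7,8}→35
  placing 0:i first → 56 extensions
  placing 1:h first → 70 extensions
total linear extensions = 126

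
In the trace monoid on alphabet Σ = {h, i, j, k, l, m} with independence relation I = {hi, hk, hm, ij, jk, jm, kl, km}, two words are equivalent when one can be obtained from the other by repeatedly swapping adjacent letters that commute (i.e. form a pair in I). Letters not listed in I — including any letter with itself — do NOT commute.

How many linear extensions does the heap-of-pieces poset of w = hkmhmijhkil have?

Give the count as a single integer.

0(h) covers ∅
1(k) covers ∅
2(m) covers ∅
3(h) covers 0:h
4(m) covers 2:m
5(i) covers 1:k, 4:m
6(j) covers 3:h
7(h) covers 6:j
8(k) covers 5:i
9(i) covers 8:k
10(l) covers 7:h, 9:i
floor of heap: 0:h, 1:k, 2:m
completions by unplaced set U, small U first (add the entries for U minus each lowest piece of U):
  |U|=1: {10}:1
  |U|=2: {7,10}:1  {9,10}:1
  |U|=3: {6,7,10}:1  {7,9,10}:2  {8,9,10}:1
  |U|=4: {3,6,7,10}:1  {5,8,9,10}:1  {6,7,9,10}:3  {7,8,9,10}:3
  |U|=5: {0,3,6,7,10}:1  {1,5,8,9,10}:1  {3,6,7,9,10}:4  {4,5,8,9,10}:1  {5,7,8,9,10}:4  {6,7,8,9,10}:6
  |U|=6: {0,3,6,7,9,10}:5  {1,4,5,8,9,10}:2  {1,5,7,8,9,10}:5  {2,4,5,8,9,10}:1  {3,6,7,8,9,10}:10  {4,5,7,8,9,10}:5  {5,6,7,8,9,10}:10
  |U|=7: {0,3,6,7,8,9,10}:15  {1,2,4,5,8,9,10}:3  {1,4,5,7,8,9,10}:12  {1,5,6,7,8,9,10}:15  {2,4,5,7,8,9,10}:6  {3,5,6,7,8,9,10}:20  {4,5,6,7,8,9,10}:15
  |U|=8: {0,3,5,6,7,8,9,10}:35  {1,2,4,5,7,8,9,10}:21  {1,3,5,6,7,8,9,10}:35  {1,4,5,6,7,8,9,10}:42  {2,4,5,6,7,8,9,10}:21  {3,4,5,6,7,8,9,10}:35
  |U|=9: {0,1,3,5,6,7,8,9,10}:70  {0,3,4,5,6,7,8,9,10}:70  {1,2,4,5,6,7,8,9,10}:84  {1,3,4,5,6,7,8,9,10}:112  {2,3,4,5,6,7,8,9,10}:56
  start at 0(h): 252
  start at 1(k): 126
  start at 2(m): 252
sum over floor = 630

630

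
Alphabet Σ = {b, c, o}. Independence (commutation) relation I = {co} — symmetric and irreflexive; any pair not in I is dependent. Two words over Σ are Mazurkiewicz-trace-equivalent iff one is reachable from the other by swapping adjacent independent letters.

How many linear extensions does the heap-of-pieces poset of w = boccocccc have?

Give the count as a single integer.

drop 0:b onto floor
drop 1:o onto {0:b}
drop 2:c onto {0:b}
drop 3:c onto {2:c}
drop 4:o onto {1:o}
drop 5:c onto {3:c}
drop 6:c onto {5:c}
drop 7:c onto {6:c}
drop 8:c onto {7:c}
ground layer = {0:b}
drop-orders for the pieces not yet dropped (sum over which currently-grounded one goes next):
  1 to go: {4} 1  {8} 1
  2 to go: {1,4} 1  {4,8} 2  {7,8} 1
  3 to go: {1,4,8} 3  {4,7,8} 3  {6,7,8} 1
  4 to go: {1,4,7,8} 6  {4,6,7,8} 4  {5,6,7,8} 1
  5 to go: {1,4,6,7,8} 10  {3,5,6,7,8} 1  {4,5,6,7,8} 5
  6 to go: {1,4,5,6,7,8} 15  {2,3,5,6,7,8} 1  {3,4,5,6,7,8} 6
  7 to go: {1,3,4,5,6,7,8} 21  {2,3,4,5,6,7,8} 7
  if 0:b drops first: 28 orders

28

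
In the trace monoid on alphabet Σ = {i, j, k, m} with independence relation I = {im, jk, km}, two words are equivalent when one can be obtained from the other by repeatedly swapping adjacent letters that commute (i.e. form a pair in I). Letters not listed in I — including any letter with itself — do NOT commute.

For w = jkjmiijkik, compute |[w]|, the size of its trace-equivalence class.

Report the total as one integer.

23

piece 0:j — minimal
piece 1:k — minimal
piece 2:j rests on {0:j}
piece 3:m rests on {2:j}
piece 4:i rests on {1:k, 2:j}
piece 5:i rests on {4:i}
piece 6:j rests on {3:m, 5:i}
piece 7:k rests on {5:i}
piece 8:i rests on {6:j, 7:k}
piece 9:k rests on {8:i}
minimal pieces: {0:j, 1:k}
ways to finish when only these pieces remain (= sum over removing one remaining piece with nothing left below it):
  1 left: {9}→1
  2 left: {8,9}→1
  3 left: {6,8,9}→1  {7,8,9}→1
  4 left: {3,6,8,9}→1  {6,7,8,9}→2
  5 left: {3,6,7,8,9}→3  {5,6,7,8,9}→2
  6 left: {3,5,6,7,8,9}→5  {4,5,6,7,8,9}→2
  7 left: {1,4,5,6,7,8,9}→2  {3,4,5,6,7,8,9}→7
  8 left: {1,3,4,5,6,7,8,9}→9  {2,3,4,5,6,7,8,9}→7
  placing 0:j first → 16 extensions
  placing 1:k first → 7 extensions
total linear extensions = 23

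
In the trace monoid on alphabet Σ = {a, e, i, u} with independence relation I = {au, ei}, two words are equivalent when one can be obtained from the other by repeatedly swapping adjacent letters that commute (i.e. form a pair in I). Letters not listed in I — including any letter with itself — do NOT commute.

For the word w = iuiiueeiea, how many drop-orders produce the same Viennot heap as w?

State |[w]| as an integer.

#0=i has no predecessor
#1=u depends on [0:i]
#2=i depends on [1:u]
#3=i depends on [2:i]
#4=u depends on [3:i]
#5=e depends on [4:u]
#6=e depends on [5:e]
#7=i depends on [4:u]
#8=e depends on [6:e]
#9=a depends on [7:i, 8:e]
sources: [0:i]
N(rest) = Σ N(rest − s) over sources s of rest; N(one piece) = 1:
  size 1 → [9]=1
  size 2 → [7,9]=1  [8,9]=1
  size 3 → [6,8,9]=1  [7,8,9]=2
  size 4 → [5,6,8,9]=1  [6,7,8,9]=3
  size 5 → [5,6,7,8,9]=4
  size 6 → [4,5,6,7,8,9]=4
  size 7 → [3,4,5,6,7,8,9]=4
  size 8 → [2,3,4,5,6,7,8,9]=4
  first=0(i) contributes 4

4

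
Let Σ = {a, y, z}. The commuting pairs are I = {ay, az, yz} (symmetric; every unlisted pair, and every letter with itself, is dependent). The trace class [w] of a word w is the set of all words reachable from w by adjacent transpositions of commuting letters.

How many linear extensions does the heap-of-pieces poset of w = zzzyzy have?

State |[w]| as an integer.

drop 0:z onto floor
drop 1:z onto {0:z}
drop 2:z onto {1:z}
drop 3:y onto floor
drop 4:z onto {2:z}
drop 5:y onto {3:y}
ground layer = {0:z, 3:y}
drop-orders for the pieces not yet dropped (sum over which currently-grounded one goes next):
  1 to go: {4} 1  {5} 1
  2 to go: {2,4} 1  {3,5} 1  {4,5} 2
  3 to go: {1,2,4} 1  {2,4,5} 3  {3,4,5} 3
  4 to go: {0,1,2,4} 1  {1,2,4,5} 4  {2,3,4,5} 6
  if 0:z drops first: 10 orders
  if 3:y drops first: 5 orders
heap linearizations: 15

15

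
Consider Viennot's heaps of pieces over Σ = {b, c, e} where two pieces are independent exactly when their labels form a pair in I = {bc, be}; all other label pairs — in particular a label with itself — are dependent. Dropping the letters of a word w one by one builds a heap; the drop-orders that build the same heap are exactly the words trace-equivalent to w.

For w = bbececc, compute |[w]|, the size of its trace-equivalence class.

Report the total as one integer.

#0=b has no predecessor
#1=b depends on [0:b]
#2=e has no predecessor
#3=c depends on [2:e]
#4=e depends on [3:c]
#5=c depends on [4:e]
#6=c depends on [5:c]
sources: [0:b, 2:e]
N(rest) = Σ N(rest − s) over sources s of rest; N(one piece) = 1:
  size 1 → [1]=1  [6]=1
  size 2 → [0,1]=1  [1,6]=2  [5,6]=1
  size 3 → [0,1,6]=3  [1,5,6]=3  [4,5,6]=1
  size 4 → [0,1,5,6]=6  [1,4,5,6]=4  [3,4,5,6]=1
  size 5 → [0,1,4,5,6]=10  [1,3,4,5,6]=5  [2,3,4,5,6]=1
  first=0(b) contributes 6
  first=2(e) contributes 15
|[w]| = 21

21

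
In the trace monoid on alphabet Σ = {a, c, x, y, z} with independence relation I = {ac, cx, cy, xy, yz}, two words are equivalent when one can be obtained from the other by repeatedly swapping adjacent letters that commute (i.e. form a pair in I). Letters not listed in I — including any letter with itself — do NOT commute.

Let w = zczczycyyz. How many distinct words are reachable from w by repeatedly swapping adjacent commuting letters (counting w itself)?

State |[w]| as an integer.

120

drop 0:z onto floor
drop 1:c onto {0:z}
drop 2:z onto {1:c}
drop 3:c onto {2:z}
drop 4:z onto {3:c}
drop 5:y onto floor
drop 6:c onto {4:z}
drop 7:y onto {5:y}
drop 8:y onto {7:y}
drop 9:z onto {6:c}
ground layer = {0:z, 5:y}
drop-orders for the pieces not yet dropped (sum over which currently-grounded one goes next):
  1 to go: {8} 1  {9} 1
  2 to go: {6,9} 1  {7,8} 1  {8,9} 2
  3 to go: {4,6,9} 1  {5,7,8} 1  {6,8,9} 3  {7,8,9} 3
  4 to go: {3,4,6,9} 1  {4,6,8,9} 4  {5,7,8,9} 4  {6,7,8,9} 6
  5 to go: {2,3,4,6,9} 1  {3,4,6,8,9} 5  {4,6,7,8,9} 10  {5,6,7,8,9} 10
  6 to go: {1,2,3,4,6,9} 1  {2,3,4,6,8,9} 6  {3,4,6,7,8,9} 15  {4,5,6,7,8,9} 20
  7 to go: {0,1,2,3,4,6,9} 1  {1,2,3,4,6,8,9} 7  {2,3,4,6,7,8,9} 21  {3,4,5,6,7,8,9} 35
  8 to go: {0,1,2,3,4,6,8,9} 8  {1,2,3,4,6,7,8,9} 28  {2,3,4,5,6,7,8,9} 56
  if 0:z drops first: 84 orders
  if 5:y drops first: 36 orders
heap linearizations: 120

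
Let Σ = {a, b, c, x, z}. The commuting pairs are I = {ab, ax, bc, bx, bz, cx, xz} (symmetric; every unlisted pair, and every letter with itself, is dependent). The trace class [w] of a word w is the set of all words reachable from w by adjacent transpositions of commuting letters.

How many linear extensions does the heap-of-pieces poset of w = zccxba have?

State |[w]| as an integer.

piece 0:z — minimal
piece 1:c rests on {0:z}
piece 2:c rests on {1:c}
piece 3:x — minimal
piece 4:b — minimal
piece 5:a rests on {2:c}
minimal pieces: {0:z, 3:x, 4:b}
ways to finish when only these pieces remain (= sum over removing one remaining piece with nothing left below it):
  1 left: {3}→1  {4}→1  {5}→1
  2 left: {2,5}→1  {3,4}→2  {3,5}→2  {4,5}→2
  3 left: {1,2,5}→1  {2,3,5}→3  {2,4,5}→3  {3,4,5}→6
  4 left: {0,1,2,5}→1  {1,2,3,5}→4  {1,2,4,5}→4  {2,3,4,5}→12
  placing 0:z first → 20 extensions
  placing 3:x first → 5 extensions
  placing 4:b first → 5 extensions
total linear extensions = 30

30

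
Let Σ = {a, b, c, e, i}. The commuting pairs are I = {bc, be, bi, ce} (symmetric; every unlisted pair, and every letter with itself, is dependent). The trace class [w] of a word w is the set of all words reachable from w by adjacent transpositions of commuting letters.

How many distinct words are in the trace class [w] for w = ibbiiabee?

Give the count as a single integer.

piece 0:i — minimal
piece 1:b — minimal
piece 2:b rests on {1:b}
piece 3:i rests on {0:i}
piece 4:i rests on {3:i}
piece 5:a rests on {2:b, 4:i}
piece 6:b rests on {5:a}
piece 7:e rests on {5:a}
piece 8:e rests on {7:e}
minimal pieces: {0:i, 1:b}
ways to finish when only these pieces remain (= sum over removing one remaining piece with nothing left below it):
  1 left: {6}→1  {8}→1
  2 left: {6,8}→2  {7,8}→1
  3 left: {6,7,8}→3
  4 left: {5,6,7,8}→3
  5 left: {2,5,6,7,8}→3  {4,5,6,7,8}→3
  6 left: {1,2,5,6,7,8}→3  {2,4,5,6,7,8}→6  {3,4,5,6,7,8}→3
  7 left: {0,3,4,5,6,7,8}→3  {1,2,4,5,6,7,8}→9  {2,3,4,5,6,7,8}→9
  placing 0:i first → 18 extensions
  placing 1:b first → 12 extensions
total linear extensions = 30

30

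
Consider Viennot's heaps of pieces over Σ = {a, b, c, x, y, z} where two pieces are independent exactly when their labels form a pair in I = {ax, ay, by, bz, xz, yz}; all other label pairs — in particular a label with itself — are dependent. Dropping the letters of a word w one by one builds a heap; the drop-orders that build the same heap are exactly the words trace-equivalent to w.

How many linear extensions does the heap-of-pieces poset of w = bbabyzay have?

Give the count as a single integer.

0(b) covers ∅
1(b) covers 0:b
2(a) covers 1:b
3(b) covers 2:a
4(y) covers ∅
5(z) covers 2:a
6(a) covers 3:b, 5:z
7(y) covers 4:y
floor of heap: 0:b, 4:y
completions by unplaced set U, small U first (add the entries for U minus each lowest piece of U):
  |U|=1: {6}:1  {7}:1
  |U|=2: {3,6}:1  {4,7}:1  {5,6}:1  {6,7}:2
  |U|=3: {3,5,6}:2  {3,6,7}:3  {4,6,7}:3  {5,6,7}:3
  |U|=4: {2,3,5,6}:2  {3,4,6,7}:6  {3,5,6,7}:8  {4,5,6,7}:6
  |U|=5: {1,2,3,5,6}:2  {2,3,5,6,7}:10  {3,4,5,6,7}:20
  |U|=6: {0,1,2,3,5,6}:2  {1,2,3,5,6,7}:12  {2,3,4,5,6,7}:30
  start at 0(b): 42
  start at 4(y): 14
sum over floor = 56

56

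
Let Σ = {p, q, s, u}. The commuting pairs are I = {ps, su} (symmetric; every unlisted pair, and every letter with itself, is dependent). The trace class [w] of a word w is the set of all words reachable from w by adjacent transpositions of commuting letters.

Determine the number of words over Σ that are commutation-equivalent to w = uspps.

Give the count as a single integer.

piece 0:u — minimal
piece 1:s — minimal
piece 2:p rests on {0:u}
piece 3:p rests on {2:p}
piece 4:s rests on {1:s}
minimal pieces: {0:u, 1:s}
ways to finish when only these pieces remain (= sum over removing one remaining piece with nothing left below it):
  1 left: {3}→1  {4}→1
  2 left: {1,4}→1  {2,3}→1  {3,4}→2
  3 left: {0,2,3}→1  {1,3,4}→3  {2,3,4}→3
  placing 0:u first → 6 extensions
  placing 1:s first → 4 extensions
total linear extensions = 10

10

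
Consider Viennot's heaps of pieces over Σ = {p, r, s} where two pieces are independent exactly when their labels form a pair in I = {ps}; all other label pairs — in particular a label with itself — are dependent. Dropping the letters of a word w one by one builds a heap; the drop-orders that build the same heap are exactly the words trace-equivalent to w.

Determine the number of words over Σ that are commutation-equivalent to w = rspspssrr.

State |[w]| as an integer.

drop 0:r onto floor
drop 1:s onto {0:r}
drop 2:p onto {0:r}
drop 3:s onto {1:s}
drop 4:p onto {2:p}
drop 5:s onto {3:s}
drop 6:s onto {5:s}
drop 7:r onto {4:p, 6:s}
drop 8:r onto {7:r}
ground layer = {0:r}
drop-orders for the pieces not yet dropped (sum over which currently-grounded one goes next):
  1 to go: {8} 1
  2 to go: {7,8} 1
  3 to go: {4,7,8} 1  {6,7,8} 1
  4 to go: {2,4,7,8} 1  {4,6,7,8} 2  {5,6,7,8} 1
  5 to go: {2,4,6,7,8} 3  {3,5,6,7,8} 1  {4,5,6,7,8} 3
  6 to go: {1,3,5,6,7,8} 1  {2,4,5,6,7,8} 6  {3,4,5,6,7,8} 4
  7 to go: {1,3,4,5,6,7,8} 5  {2,3,4,5,6,7,8} 10
  if 0:r drops first: 15 orders

15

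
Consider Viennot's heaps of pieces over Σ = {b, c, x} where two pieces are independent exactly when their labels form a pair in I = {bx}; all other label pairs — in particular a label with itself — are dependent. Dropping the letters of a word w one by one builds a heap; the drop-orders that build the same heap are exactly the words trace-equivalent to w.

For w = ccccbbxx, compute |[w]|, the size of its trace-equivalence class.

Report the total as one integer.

piece 0:c — minimal
piece 1:c rests on {0:c}
piece 2:c rests on {1:c}
piece 3:c rests on {2:c}
piece 4:b rests on {3:c}
piece 5:b rests on {4:b}
piece 6:x rests on {3:c}
piece 7:x rests on {6:x}
minimal pieces: {0:c}
ways to finish when only these pieces remain (= sum over removing one remaining piece with nothing left below it):
  1 left: {5}→1  {7}→1
  2 left: {4,5}→1  {5,7}→2  {6,7}→1
  3 left: {4,5,7}→3  {5,6,7}→3
  4 left: {4,5,6,7}→6
  5 left: {3,4,5,6,7}→6
  6 left: {2,3,4,5,6,7}→6
  placing 0:c first → 6 extensions

6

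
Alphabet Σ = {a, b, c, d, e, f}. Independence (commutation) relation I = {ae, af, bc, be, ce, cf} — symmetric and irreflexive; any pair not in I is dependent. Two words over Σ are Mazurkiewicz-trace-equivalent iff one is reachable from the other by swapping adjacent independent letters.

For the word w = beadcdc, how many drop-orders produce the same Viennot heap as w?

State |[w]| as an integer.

#0=b has no predecessor
#1=e has no predecessor
#2=a depends on [0:b]
#3=d depends on [1:e, 2:a]
#4=c depends on [3:d]
#5=d depends on [4:c]
#6=c depends on [5:d]
sources: [0:b, 1:e]
N(rest) = Σ N(rest − s) over sources s of rest; N(one piece) = 1:
  size 1 → [6]=1
  size 2 → [5,6]=1
  size 3 → [4,5,6]=1
  size 4 → [3,4,5,6]=1
  size 5 → [1,3,4,5,6]=1  [2,3,4,5,6]=1
  first=0(b) contributes 2
  first=1(e) contributes 1
|[w]| = 3

3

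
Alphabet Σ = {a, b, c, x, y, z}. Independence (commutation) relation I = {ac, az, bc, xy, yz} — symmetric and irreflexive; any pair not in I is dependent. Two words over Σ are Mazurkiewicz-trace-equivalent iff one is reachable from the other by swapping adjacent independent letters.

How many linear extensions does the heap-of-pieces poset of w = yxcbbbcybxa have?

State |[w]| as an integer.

piece 0:y — minimal
piece 1:x — minimal
piece 2:c rests on {0:y, 1:x}
piece 3:b rests on {0:y, 1:x}
piece 4:b rests on {3:b}
piece 5:b rests on {4:b}
piece 6:c rests on {2:c}
piece 7:y rests on {5:b, 6:c}
piece 8:b rests on {7:y}
piece 9:x rests on {8:b}
piece 10:a rests on {9:x}
minimal pieces: {0:y, 1:x}
ways to finish when only these pieces remain (= sum over removing one remaining piece with nothing left below it):
  1 left: {10}→1
  2 left: {9,10}→1
  3 left: {8,9,10}→1
  4 left: {7,8,9,10}→1
  5 left: {5,7,8,9,10}→1  {6,7,8,9,10}→1
  6 left: {2,6,7,8,9,10}→1  {4,5,7,8,9,10}→1  {5,6,7,8,9,10}→2
  7 left: {2,5,6,7,8,9,10}→3  {3,4,5,7,8,9,10}→1  {4,5,6,7,8,9,10}→3
  8 left: {2,4,5,6,7,8,9,10}→6  {3,4,5,6,7,8,9,10}→4
  9 left: {2,3,4,5,6,7,8,9,10}→10
  placing 0:y first → 10 extensions
  placing 1:x first → 10 extensions
total linear extensions = 20

20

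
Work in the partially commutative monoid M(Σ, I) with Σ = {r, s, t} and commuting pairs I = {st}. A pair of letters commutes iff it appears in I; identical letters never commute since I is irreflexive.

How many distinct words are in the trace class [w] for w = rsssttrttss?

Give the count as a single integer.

#0=r has no predecessor
#1=s depends on [0:r]
#2=s depends on [1:s]
#3=s depends on [2:s]
#4=t depends on [0:r]
#5=t depends on [4:t]
#6=r depends on [3:s, 5:t]
#7=t depends on [6:r]
#8=t depends on [7:t]
#9=s depends on [6:r]
#10=s depends on [9:s]
sources: [0:r]
N(rest) = Σ N(rest − s) over sources s of rest; N(one piece) = 1:
  size 1 → [8]=1  [10]=1
  size 2 → [7,8]=1  [8,10]=2  [9,10]=1
  size 3 → [7,8,10]=3  [8,9,10]=3
  size 4 → [7,8,9,10]=6
  size 5 → [6,7,8,9,10]=6
  size 6 → [3,6,7,8,9,10]=6  [5,6,7,8,9,10]=6
  size 7 → [2,3,6,7,8,9,10]=6  [3,5,6,7,8,9,10]=12  [4,5,6,7,8,9,10]=6
  size 8 → [1,2,3,6,7,8,9,10]=6  [2,3,5,6,7,8,9,10]=18  [3,4,5,6,7,8,9,10]=18
  size 9 → [1,2,3,5,6,7,8,9,10]=24  [2,3,4,5,6,7,8,9,10]=36
  first=0(r) contributes 60

60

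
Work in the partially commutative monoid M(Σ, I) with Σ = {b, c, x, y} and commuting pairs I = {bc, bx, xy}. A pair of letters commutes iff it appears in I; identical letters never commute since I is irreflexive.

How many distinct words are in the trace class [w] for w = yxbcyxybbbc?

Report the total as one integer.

98

0(y) covers ∅
1(x) covers ∅
2(b) covers 0:y
3(c) covers 0:y, 1:x
4(y) covers 2:b, 3:c
5(x) covers 3:c
6(y) covers 4:y
7(b) covers 6:y
8(b) covers 7:b
9(b) covers 8:b
10(c) covers 5:x, 6:y
floor of heap: 0:y, 1:x
completions by unplaced set U, small U first (add the entries for U minus each lowest piece of U):
  |U|=1: {9}:1  {10}:1
  |U|=2: {5,10}:1  {8,9}:1  {9,10}:2
  |U|=3: {5,9,10}:3  {7,8,9}:1  {8,9,10}:3
  |U|=4: {5,8,9,10}:6  {7,8,9,10}:4
  |U|=5: {5,7,8,9,10}:10  {6,7,8,9,10}:4
  |U|=6: {4,6,7,8,9,10}:4  {5,6,7,8,9,10}:14
  |U|=7: {2,4,6,7,8,9,10}:4  {4,5,6,7,8,9,10}:18
  |U|=8: {2,4,5,6,7,8,9,10}:22  {3,4,5,6,7,8,9,10}:18
  |U|=9: {1,3,4,5,6,7,8,9,10}:18  {2,3,4,5,6,7,8,9,10}:40
  start at 0(y): 58
  start at 1(x): 40
sum over floor = 98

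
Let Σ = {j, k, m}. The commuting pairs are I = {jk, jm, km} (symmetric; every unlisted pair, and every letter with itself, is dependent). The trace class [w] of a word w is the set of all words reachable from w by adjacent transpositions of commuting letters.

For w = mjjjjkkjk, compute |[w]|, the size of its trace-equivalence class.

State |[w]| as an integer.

504

drop 0:m onto floor
drop 1:j onto floor
drop 2:j onto {1:j}
drop 3:j onto {2:j}
drop 4:j onto {3:j}
drop 5:k onto floor
drop 6:k onto {5:k}
drop 7:j onto {4:j}
drop 8:k onto {6:k}
ground layer = {0:m, 1:j, 5:k}
drop-orders for the pieces not yet dropped (sum over which currently-grounded one goes next):
  1 to go: {0} 1  {7} 1  {8} 1
  2 to go: {0,7} 2  {0,8} 2  {4,7} 1  {6,8} 1  {7,8} 2
  3 to go: {0,4,7} 3  {0,6,8} 3  {0,7,8} 6  {3,4,7} 1  {4,7,8} 3  {5,6,8} 1  {6,7,8} 3
  4 to go: {0,3,4,7} 4  {0,4,7,8} 12  {0,5,6,8} 4  {0,6,7,8} 12  {2,3,4,7} 1  {3,4,7,8} 4  {4,6,7,8} 6  {5,6,7,8} 4
  5 to go: {0,2,3,4,7} 5  {0,3,4,7,8} 20  {0,4,6,7,8} 30  {0,5,6,7,8} 20  {1,2,3,4,7} 1  {2,3,4,7,8} 5  {3,4,6,7,8} 10  {4,5,6,7,8} 10
  6 to go: {0,1,2,3,4,7} 6  {0,2,3,4,7,8} 30  {0,3,4,6,7,8} 60  {0,4,5,6,7,8} 60  {1,2,3,4,7,8} 6  {2,3,4,6,7,8} 15  {3,4,5,6,7,8} 20
  7 to go: {0,1,2,3,4,7,8} 42  {0,2,3,4,6,7,8} 105  {0,3,4,5,6,7,8} 140  {1,2,3,4,6,7,8} 21  {2,3,4,5,6,7,8} 35
  if 0:m drops first: 56 orders
  if 1:j drops first: 280 orders
  if 5:k drops first: 168 orders
heap linearizations: 504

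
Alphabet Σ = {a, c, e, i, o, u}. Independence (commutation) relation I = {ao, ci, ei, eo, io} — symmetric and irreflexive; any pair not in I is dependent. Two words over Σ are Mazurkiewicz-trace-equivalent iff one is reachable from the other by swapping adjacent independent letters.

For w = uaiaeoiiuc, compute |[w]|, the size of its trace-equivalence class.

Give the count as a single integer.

drop 0:u onto floor
drop 1:a onto {0:u}
drop 2:i onto {1:a}
drop 3:a onto {2:i}
drop 4:e onto {3:a}
drop 5:o onto {0:u}
drop 6:i onto {3:a}
drop 7:i onto {6:i}
drop 8:u onto {4:e, 5:o, 7:i}
drop 9:c onto {8:u}
ground layer = {0:u}
drop-orders for the pieces not yet dropped (sum over which currently-grounded one goes next):
  1 to go: {9} 1
  2 to go: {8,9} 1
  3 to go: {4,8,9} 1  {5,8,9} 1  {7,8,9} 1
  4 to go: {4,5,8,9} 2  {4,7,8,9} 2  {5,7,8,9} 2  {6,7,8,9} 1
  5 to go: {4,5,7,8,9} 6  {4,6,7,8,9} 3  {5,6,7,8,9} 3
  6 to go: {3,4,6,7,8,9} 3  {4,5,6,7,8,9} 12
  7 to go: {2,3,4,6,7,8,9} 3  {3,4,5,6,7,8,9} 15
  8 to go: {1,2,3,4,6,7,8,9} 3  {2,3,4,5,6,7,8,9} 18
  if 0:u drops first: 21 orders

21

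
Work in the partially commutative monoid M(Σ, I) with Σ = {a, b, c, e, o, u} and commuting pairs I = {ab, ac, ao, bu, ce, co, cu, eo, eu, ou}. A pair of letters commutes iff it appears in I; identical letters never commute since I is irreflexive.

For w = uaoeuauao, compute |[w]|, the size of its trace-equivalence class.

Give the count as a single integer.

0(u) covers ∅
1(a) covers 0:u
2(o) covers ∅
3(e) covers 1:a
4(u) covers 1:a
5(a) covers 3:e, 4:u
6(u) covers 5:a
7(a) covers 6:u
8(o) covers 2:o
floor of heap: 0:u, 2:o
completions by unplaced set U, small U first (add the entries for U minus each lowest piece of U):
  |U|=1: {7}:1  {8}:1
  |U|=2: {2,8}:1  {6,7}:1  {7,8}:2
  |U|=3: {2,7,8}:3  {5,6,7}:1  {6,7,8}:3
  |U|=4: {2,6,7,8}:6  {3,5,6,7}:1  {4,5,6,7}:1  {5,6,7,8}:4
  |U|=5: {2,5,6,7,8}:10  {3,4,5,6,7}:2  {3,5,6,7,8}:5  {4,5,6,7,8}:5
  |U|=6: {1,3,4,5,6,7}:2  {2,3,5,6,7,8}:15  {2,4,5,6,7,8}:15  {3,4,5,6,7,8}:12
  |U|=7: {0,1,3,4,5,6,7}:2  {1,3,4,5,6,7,8}:14  {2,3,4,5,6,7,8}:42
  start at 0(u): 56
  start at 2(o): 16
sum over floor = 72

72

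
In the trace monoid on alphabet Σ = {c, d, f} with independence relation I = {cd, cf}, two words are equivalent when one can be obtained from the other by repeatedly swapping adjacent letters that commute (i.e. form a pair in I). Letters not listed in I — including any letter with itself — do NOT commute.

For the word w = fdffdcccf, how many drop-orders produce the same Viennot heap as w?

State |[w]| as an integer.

84

#0=f has no predecessor
#1=d depends on [0:f]
#2=f depends on [1:d]
#3=f depends on [2:f]
#4=d depends on [3:f]
#5=c has no predecessor
#6=c depends on [5:c]
#7=c depends on [6:c]
#8=f depends on [4:d]
sources: [0:f, 5:c]
N(rest) = Σ N(rest − s) over sources s of rest; N(one piece) = 1:
  size 1 → [7]=1  [8]=1
  size 2 → [4,8]=1  [6,7]=1  [7,8]=2
  size 3 → [3,4,8]=1  [4,7,8]=3  [5,6,7]=1  [6,7,8]=3
  size 4 → [2,3,4,8]=1  [3,4,7,8]=4  [4,6,7,8]=6  [5,6,7,8]=4
  size 5 → [1,2,3,4,8]=1  [2,3,4,7,8]=5  [3,4,6,7,8]=10  [4,5,6,7,8]=10
  size 6 → [0,1,2,3,4,8]=1  [1,2,3,4,7,8]=6  [2,3,4,6,7,8]=15  [3,4,5,6,7,8]=20
  size 7 → [0,1,2,3,4,7,8]=7  [1,2,3,4,6,7,8]=21  [2,3,4,5,6,7,8]=35
  first=0(f) contributes 56
  first=5(c) contributes 28
|[w]| = 84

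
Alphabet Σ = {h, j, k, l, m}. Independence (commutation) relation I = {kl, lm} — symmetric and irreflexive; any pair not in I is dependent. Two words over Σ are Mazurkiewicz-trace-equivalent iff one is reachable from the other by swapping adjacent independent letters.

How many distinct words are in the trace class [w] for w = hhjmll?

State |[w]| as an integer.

0(h) covers ∅
1(h) covers 0:h
2(j) covers 1:h
3(m) covers 2:j
4(l) covers 2:j
5(l) covers 4:l
floor of heap: 0:h
completions by unplaced set U, small U first (add the entries for U minus each lowest piece of U):
  |U|=1: {3}:1  {5}:1
  |U|=2: {3,5}:2  {4,5}:1
  |U|=3: {3,4,5}:3
  |U|=4: {2,3,4,5}:3
  start at 0(h): 3

3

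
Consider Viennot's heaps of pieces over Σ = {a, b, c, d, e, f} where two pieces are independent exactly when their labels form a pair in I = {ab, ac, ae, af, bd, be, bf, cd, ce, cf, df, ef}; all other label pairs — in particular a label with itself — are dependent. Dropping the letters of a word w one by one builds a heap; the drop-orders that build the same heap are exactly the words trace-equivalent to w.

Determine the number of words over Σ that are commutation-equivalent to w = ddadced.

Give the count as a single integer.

#0=d has no predecessor
#1=d depends on [0:d]
#2=a depends on [1:d]
#3=d depends on [2:a]
#4=c has no predecessor
#5=e depends on [3:d]
#6=d depends on [5:e]
sources: [0:d, 4:c]
N(rest) = Σ N(rest − s) over sources s of rest; N(one piece) = 1:
  size 1 → [4]=1  [6]=1
  size 2 → [4,6]=2  [5,6]=1
  size 3 → [3,5,6]=1  [4,5,6]=3
  size 4 → [2,3,5,6]=1  [3,4,5,6]=4
  size 5 → [1,2,3,5,6]=1  [2,3,4,5,6]=5
  first=0(d) contributes 6
  first=4(c) contributes 1
|[w]| = 7

7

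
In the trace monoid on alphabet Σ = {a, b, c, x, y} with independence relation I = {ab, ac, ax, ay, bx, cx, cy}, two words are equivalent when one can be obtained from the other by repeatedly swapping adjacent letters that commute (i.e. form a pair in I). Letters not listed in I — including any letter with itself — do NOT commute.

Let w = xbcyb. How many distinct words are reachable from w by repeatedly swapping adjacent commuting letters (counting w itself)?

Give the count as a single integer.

5

0(x) covers ∅
1(b) covers ∅
2(c) covers 1:b
3(y) covers 0:x, 1:b
4(b) covers 2:c, 3:y
floor of heap: 0:x, 1:b
completions by unplaced set U, small U first (add the entries for U minus each lowest piece of U):
  |U|=1: {4}:1
  |U|=2: {2,4}:1  {3,4}:1
  |U|=3: {0,3,4}:1  {2,3,4}:2
  start at 0(x): 2
  start at 1(b): 3
sum over floor = 5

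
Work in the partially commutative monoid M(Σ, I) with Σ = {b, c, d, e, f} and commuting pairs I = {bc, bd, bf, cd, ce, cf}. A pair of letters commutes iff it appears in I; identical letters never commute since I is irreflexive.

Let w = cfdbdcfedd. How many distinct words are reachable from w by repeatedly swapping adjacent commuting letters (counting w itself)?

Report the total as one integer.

225

drop 0:c onto floor
drop 1:f onto floor
drop 2:d onto {1:f}
drop 3:b onto floor
drop 4:d onto {2:d}
drop 5:c onto {0:c}
drop 6:f onto {4:d}
drop 7:e onto {3:b, 6:f}
drop 8:d onto {7:e}
drop 9:d onto {8:d}
ground layer = {0:c, 1:f, 3:b}
drop-orders for the pieces not yet dropped (sum over which currently-grounded one goes next):
  1 to go: {5} 1  {9} 1
  2 to go: {0,5} 1  {5,9} 2  {8,9} 1
  3 to go: {0,5,9} 3  {5,8,9} 3  {7,8,9} 1
  4 to go: {0,5,8,9} 6  {3,7,8,9} 1  {5,7,8,9} 4  {6,7,8,9} 1
  5 to go: {0,5,7,8,9} 10  {3,5,7,8,9} 5  {3,6,7,8,9} 2  {4,6,7,8,9} 1  {5,6,7,8,9} 5
  6 to go: {0,3,5,7,8,9} 15  {0,5,6,7,8,9} 15  {2,4,6,7,8,9} 1  {3,4,6,7,8,9} 3  {3,5,6,7,8,9} 12  {4,5,6,7,8,9} 6
  7 to go: {0,3,5,6,7,8,9} 42  {0,4,5,6,7,8,9} 21  {1,2,4,6,7,8,9} 1  {2,3,4,6,7,8,9} 4  {2,4,5,6,7,8,9} 7  {3,4,5,6,7,8,9} 21
  8 to go: {0,2,4,5,6,7,8,9} 28  {0,3,4,5,6,7,8,9} 84  {1,2,3,4,6,7,8,9} 5  {1,2,4,5,6,7,8,9} 8  {2,3,4,5,6,7,8,9} 32
  if 0:c drops first: 45 orders
  if 1:f drops first: 144 orders
  if 3:b drops first: 36 orders
heap linearizations: 225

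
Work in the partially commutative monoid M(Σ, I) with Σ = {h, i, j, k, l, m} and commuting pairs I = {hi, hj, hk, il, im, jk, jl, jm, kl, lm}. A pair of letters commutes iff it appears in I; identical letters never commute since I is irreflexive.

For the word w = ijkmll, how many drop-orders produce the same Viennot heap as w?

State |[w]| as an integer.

piece 0:i — minimal
piece 1:j rests on {0:i}
piece 2:k rests on {0:i}
piece 3:m rests on {2:k}
piece 4:l — minimal
piece 5:l rests on {4:l}
minimal pieces: {0:i, 4:l}
ways to finish when only these pieces remain (= sum over removing one remaining piece with nothing left below it):
  1 left: {1}→1  {3}→1  {5}→1
  2 left: {1,3}→2  {1,5}→2  {2,3}→1  {3,5}→2  {4,5}→1
  3 left: {1,2,3}→3  {1,3,5}→6  {1,4,5}→3  {2,3,5}→3  {3,4,5}→3
  4 left: {0,1,2,3}→3  {1,2,3,5}→12  {1,3,4,5}→12  {2,3,4,5}→6
  placing 0:i first → 30 extensions
  placing 4:l first → 15 extensions
total linear extensions = 45

45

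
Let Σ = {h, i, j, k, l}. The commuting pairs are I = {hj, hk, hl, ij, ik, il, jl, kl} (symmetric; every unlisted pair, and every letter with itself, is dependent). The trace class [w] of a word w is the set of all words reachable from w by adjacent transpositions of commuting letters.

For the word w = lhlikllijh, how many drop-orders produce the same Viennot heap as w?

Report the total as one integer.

3150

drop 0:l onto floor
drop 1:h onto floor
drop 2:l onto {0:l}
drop 3:i onto {1:h}
drop 4:k onto floor
drop 5:l onto {2:l}
drop 6:l onto {5:l}
drop 7:i onto {3:i}
drop 8:j onto {4:k}
drop 9:h onto {7:i}
ground layer = {0:l, 1:h, 4:k}
drop-orders for the pieces not yet dropped (sum over which currently-grounded one goes next):
  1 to go: {6} 1  {8} 1  {9} 1
  2 to go: {4,8} 1  {5,6} 1  {6,8} 2  {6,9} 2  {7,9} 1  {8,9} 2
  3 to go: {2,5,6} 1  {3,7,9} 1  {4,6,8} 3  {4,8,9} 3  {5,6,8} 3  {5,6,9} 3  {6,7,9} 3  {6,8,9} 6  {7,8,9} 3
  4 to go: {0,2,5,6} 1  {1,3,7,9} 1  {2,5,6,8} 4  {2,5,6,9} 4  {3,6,7,9} 4  {3,7,8,9} 4  {4,5,6,8} 6  {4,6,8,9} 12  {4,7,8,9} 6  {5,6,7,9} 6  {5,6,8,9} 12  {6,7,8,9} 12
  5 to go: {0,2,5,6,8} 5  {0,2,5,6,9} 5  {1,3,6,7,9} 5  {1,3,7,8,9} 5  {2,4,5,6,8} 10  {2,5,6,7,9} 10  {2,5,6,8,9} 20  {3,4,7,8,9} 10  {3,5,6,7,9} 10  {3,6,7,8,9} 20  {4,5,6,8,9} 30  {4,6,7,8,9} 30  {5,6,7,8,9} 30
  6 to go: {0,2,4,5,6,8} 15  {0,2,5,6,7,9} 15  {0,2,5,6,8,9} 30  {1,3,4,7,8,9} 15  {1,3,5,6,7,9} 15  {1,3,6,7,8,9} 30  {2,3,5,6,7,9} 20  {2,4,5,6,8,9} 60  {2,5,6,7,8,9} 60  {3,4,6,7,8,9} 60  {3,5,6,7,8,9} 60  {4,5,6,7,8,9} 90
  7 to go: {0,2,3,5,6,7,9} 35  {0,2,4,5,6,8,9} 105  {0,2,5,6,7,8,9} 105  {1,2,3,5,6,7,9} 35  {1,3,4,6,7,8,9} 105  {1,3,5,6,7,8,9} 105  {2,3,5,6,7,8,9} 140  {2,4,5,6,7,8,9} 210  {3,4,5,6,7,8,9} 210
  8 to go: {0,1,2,3,5,6,7,9} 70  {0,2,3,5,6,7,8,9} 280  {0,2,4,5,6,7,8,9} 420  {1,2,3,5,6,7,8,9} 280  {1,3,4,5,6,7,8,9} 420  {2,3,4,5,6,7,8,9} 560
  if 0:l drops first: 1260 orders
  if 1:h drops first: 1260 orders
  if 4:k drops first: 630 orders
heap linearizations: 3150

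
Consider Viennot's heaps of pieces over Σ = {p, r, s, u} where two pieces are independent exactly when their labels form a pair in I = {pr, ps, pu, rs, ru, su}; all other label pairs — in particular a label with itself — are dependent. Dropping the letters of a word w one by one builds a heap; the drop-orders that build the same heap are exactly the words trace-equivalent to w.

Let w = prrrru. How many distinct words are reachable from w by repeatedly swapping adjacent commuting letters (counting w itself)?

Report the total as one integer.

30

drop 0:p onto floor
drop 1:r onto floor
drop 2:r onto {1:r}
drop 3:r onto {2:r}
drop 4:r onto {3:r}
drop 5:u onto floor
ground layer = {0:p, 1:r, 5:u}
drop-orders for the pieces not yet dropped (sum over which currently-grounded one goes next):
  1 to go: {0} 1  {4} 1  {5} 1
  2 to go: {0,4} 2  {0,5} 2  {3,4} 1  {4,5} 2
  3 to go: {0,3,4} 3  {0,4,5} 6  {2,3,4} 1  {3,4,5} 3
  4 to go: {0,2,3,4} 4  {0,3,4,5} 12  {1,2,3,4} 1  {2,3,4,5} 4
  if 0:p drops first: 5 orders
  if 1:r drops first: 20 orders
  if 5:u drops first: 5 orders
heap linearizations: 30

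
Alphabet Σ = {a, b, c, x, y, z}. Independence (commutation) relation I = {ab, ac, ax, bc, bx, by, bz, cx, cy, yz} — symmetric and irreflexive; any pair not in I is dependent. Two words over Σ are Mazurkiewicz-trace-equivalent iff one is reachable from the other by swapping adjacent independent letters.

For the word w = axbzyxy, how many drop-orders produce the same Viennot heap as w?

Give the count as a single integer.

drop 0:a onto floor
drop 1:x onto floor
drop 2:b onto floor
drop 3:z onto {0:a, 1:x}
drop 4:y onto {0:a, 1:x}
drop 5:x onto {3:z, 4:y}
drop 6:y onto {5:x}
ground layer = {0:a, 1:x, 2:b}
drop-orders for the pieces not yet dropped (sum over which currently-grounded one goes next):
  1 to go: {2} 1  {6} 1
  2 to go: {2,6} 2  {5,6} 1
  3 to go: {2,5,6} 3  {3,5,6} 1  {4,5,6} 1
  4 to go: {2,3,5,6} 4  {2,4,5,6} 4  {3,4,5,6} 2
  5 to go: {0,3,4,5,6} 2  {1,3,4,5,6} 2  {2,3,4,5,6} 10
  if 0:a drops first: 12 orders
  if 1:x drops first: 12 orders
  if 2:b drops first: 4 orders
heap linearizations: 28

28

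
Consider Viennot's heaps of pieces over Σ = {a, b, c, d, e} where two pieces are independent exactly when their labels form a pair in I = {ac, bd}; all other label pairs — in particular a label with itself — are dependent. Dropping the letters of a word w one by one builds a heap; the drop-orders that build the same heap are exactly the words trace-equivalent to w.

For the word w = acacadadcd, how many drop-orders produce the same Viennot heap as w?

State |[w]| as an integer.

10

#0=a has no predecessor
#1=c has no predecessor
#2=a depends on [0:a]
#3=c depends on [1:c]
#4=a depends on [2:a]
#5=d depends on [3:c, 4:a]
#6=a depends on [5:d]
#7=d depends on [6:a]
#8=c depends on [7:d]
#9=d depends on [8:c]
sources: [0:a, 1:c]
N(rest) = Σ N(rest − s) over sources s of rest; N(one piece) = 1:
  size 1 → [9]=1
  size 2 → [8,9]=1
  size 3 → [7,8,9]=1
  size 4 → [6,7,8,9]=1
  size 5 → [5,6,7,8,9]=1
  size 6 → [3,5,6,7,8,9]=1  [4,5,6,7,8,9]=1
  size 7 → [1,3,5,6,7,8,9]=1  [2,4,5,6,7,8,9]=1  [3,4,5,6,7,8,9]=2
  size 8 → [0,2,4,5,6,7,8,9]=1  [1,3,4,5,6,7,8,9]=3  [2,3,4,5,6,7,8,9]=3
  first=0(a) contributes 6
  first=1(c) contributes 4
|[w]| = 10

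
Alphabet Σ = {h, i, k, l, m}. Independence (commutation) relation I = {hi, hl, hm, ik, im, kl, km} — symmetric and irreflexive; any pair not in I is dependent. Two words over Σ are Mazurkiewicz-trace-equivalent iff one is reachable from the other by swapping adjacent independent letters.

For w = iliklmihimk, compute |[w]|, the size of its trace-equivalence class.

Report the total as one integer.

piece 0:i — minimal
piece 1:l rests on {0:i}
piece 2:i rests on {1:l}
piece 3:k — minimal
piece 4:l rests on {2:i}
piece 5:m rests on {4:l}
piece 6:i rests on {4:l}
piece 7:h rests on {3:k}
piece 8:i rests on {6:i}
piece 9:m rests on {5:m}
piece 10:k rests on {7:h}
minimal pieces: {0:i, 3:k}
ways to finish when only these pieces remain (= sum over removing one remaining piece with nothing left below it):
  1 left: {8}→1  {9}→1  {10}→1
  2 left: {5,9}→1  {6,8}→1  {7,10}→1  {8,9}→2  {8,10}→2  {9,10}→2
  3 left: {3,7,10}→1  {5,8,9}→3  {5,9,10}→3  {6,8,9}→3  {6,8,10}→3  {7,8,10}→3  {7,9,10}→3  {8,9,10}→6
  4 left: {3,7,8,10}→4  {3,7,9,10}→4  {5,6,8,9}→6  {5,7,9,10}→6  {5,8,9,10}→12  {6,7,8,10}→6  {6,8,9,10}→12  {7,8,9,10}→12
  5 left: {3,5,7,9,10}→10  {3,6,7,8,10}→10  {3,7,8,9,10}→20  {4,5,6,8,9}→6  {5,6,8,9,10}→30  {5,7,8,9,10}→30  {6,7,8,9,10}→30
  6 left: {2,4,5,6,8,9}→6  {3,5,7,8,9,10}→60  {3,6,7,8,9,10}→60  {4,5,6,8,9,10}→36  {5,6,7,8,9,10}→90
  7 left: {1,2,4,5,6,8,9}→6  {2,4,5,6,8,9,10}→42  {3,5,6,7,8,9,10}→210  {4,5,6,7,8,9,10}→126
  8 left: {0,1,2,4,5,6,8,9}→6  {1,2,4,5,6,8,9,10}→48  {2,4,5,6,7,8,9,10}→168  {3,4,5,6,7,8,9,10}→336
  9 left: {0,1,2,4,5,6,8,9,10}→54  {1,2,4,5,6,7,8,9,10}→216  {2,3,4,5,6,7,8,9,10}→504
  placing 0:i first → 720 extensions
  placing 3:k first → 270 extensions
total linear extensions = 990

990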